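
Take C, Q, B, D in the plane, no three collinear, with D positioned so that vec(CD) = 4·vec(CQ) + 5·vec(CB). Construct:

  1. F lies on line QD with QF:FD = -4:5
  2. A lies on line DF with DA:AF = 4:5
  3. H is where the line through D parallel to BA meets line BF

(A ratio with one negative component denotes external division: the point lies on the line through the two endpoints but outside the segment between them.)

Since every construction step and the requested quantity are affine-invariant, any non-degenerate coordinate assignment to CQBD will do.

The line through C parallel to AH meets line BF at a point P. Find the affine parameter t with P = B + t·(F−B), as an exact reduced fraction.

Set C = (0, 0), Q = (1, 0), B = (0, 1), D = (4, 5); any affine frame gives the same invariant.
1. F lies on line QD with QF:FD = -4:5 ⇒ F = (-11, -20)
2. A lies on line DF with DA:AF = 4:5 ⇒ A = (-8/3, -55/9)
3. H is where the line through D parallel to BA meets line BF ⇒ H = (44/5, 89/5)
through C parallel to AH: direction (172/15, 1076/45); meets BF at P = (1419/250, 2959/250)
P = B + t·(F−B) with t = -129/250

t = -129/250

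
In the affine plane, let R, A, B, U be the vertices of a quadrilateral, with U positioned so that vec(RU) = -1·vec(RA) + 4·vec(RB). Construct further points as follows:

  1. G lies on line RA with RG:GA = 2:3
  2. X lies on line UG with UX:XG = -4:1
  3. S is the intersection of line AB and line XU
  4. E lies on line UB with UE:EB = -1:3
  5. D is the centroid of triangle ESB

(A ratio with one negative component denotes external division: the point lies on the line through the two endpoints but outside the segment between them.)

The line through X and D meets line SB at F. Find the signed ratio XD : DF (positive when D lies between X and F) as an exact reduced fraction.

XD:DF = -37/15

Assign R = (0, 0), A = (1, 0), B = (0, 1), U = (-1, 4) — the answer is frame-independent, so this choice is without loss of generality.
1. G lies on line RA with RG:GA = 2:3 ⇒ G = (2/5, 0)
2. X lies on line UG with UX:XG = -4:1 ⇒ X = (13/15, -4/3)
3. S is the intersection of line AB and line XU ⇒ S = (1/13, 12/13)
4. E lies on line UB with UE:EB = -1:3 ⇒ E = (-3/2, 11/2)
5. D is the centroid of triangle ESB ⇒ D = (-37/78, 193/78)
line XD meets SB at F = (100/1443, 1343/1443)
D = X + t·(F−X) with t = 37/22, so XD:DF = 37/22:-15/22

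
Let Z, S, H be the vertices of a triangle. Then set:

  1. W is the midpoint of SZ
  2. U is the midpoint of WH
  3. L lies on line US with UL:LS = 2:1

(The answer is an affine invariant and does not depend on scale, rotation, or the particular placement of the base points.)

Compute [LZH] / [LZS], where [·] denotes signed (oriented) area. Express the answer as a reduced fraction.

[LZH]:[LZS] = -9/2

Work in coordinates with Z = (0, 0), S = (1, 0), H = (0, 1).
1. W is the midpoint of SZ ⇒ W = (1/2, 0)
2. U is the midpoint of WH ⇒ U = (1/4, 1/2)
3. L lies on line US with UL:LS = 2:1 ⇒ L = (3/4, 1/6)
2·[LZH] = -3/4, 2·[LZS] = 1/6
[LZH]:[LZS] = -3/4:1/6 = -9/2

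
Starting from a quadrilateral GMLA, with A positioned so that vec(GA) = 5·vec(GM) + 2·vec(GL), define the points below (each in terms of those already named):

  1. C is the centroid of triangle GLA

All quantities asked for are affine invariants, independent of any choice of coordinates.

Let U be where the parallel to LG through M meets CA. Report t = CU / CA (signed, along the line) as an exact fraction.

t = -1/5

Assign G = (0, 0), M = (1, 0), L = (0, 1), A = (5, 2) — the answer is frame-independent, so this choice is without loss of generality.
1. C is the centroid of triangle GLA ⇒ C = (5/3, 1)
through M parallel to LG: direction (0, -1); meets CA at U = (1, 4/5)
U = C + t·(A−C) with t = -1/5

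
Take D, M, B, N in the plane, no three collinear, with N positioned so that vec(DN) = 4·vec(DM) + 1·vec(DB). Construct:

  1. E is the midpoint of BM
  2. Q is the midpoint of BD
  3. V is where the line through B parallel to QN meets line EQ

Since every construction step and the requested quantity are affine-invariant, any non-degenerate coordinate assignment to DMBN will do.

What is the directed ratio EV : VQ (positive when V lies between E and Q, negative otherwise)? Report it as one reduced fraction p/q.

EV:VQ = -9/8

Work in coordinates with D = (0, 0), M = (1, 0), B = (0, 1), N = (4, 1).
1. E is the midpoint of BM ⇒ E = (1/2, 1/2)
2. Q is the midpoint of BD ⇒ Q = (0, 1/2)
3. V is where the line through B parallel to QN meets line EQ ⇒ V = (-4, 1/2)
V = E + t·(Q−E) with t = 9, so EV:VQ = t:(1−t) = 9:-8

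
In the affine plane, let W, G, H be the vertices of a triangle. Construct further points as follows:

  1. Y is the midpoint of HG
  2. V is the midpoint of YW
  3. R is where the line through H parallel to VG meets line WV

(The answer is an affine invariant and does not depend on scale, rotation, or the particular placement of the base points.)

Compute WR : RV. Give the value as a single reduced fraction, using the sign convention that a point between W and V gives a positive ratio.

WR:RV = -3/2

Assign W = (0, 0), G = (1, 0), H = (0, 1) — the answer is frame-independent, so this choice is without loss of generality.
1. Y is the midpoint of HG ⇒ Y = (1/2, 1/2)
2. V is the midpoint of YW ⇒ V = (1/4, 1/4)
3. R is where the line through H parallel to VG meets line WV ⇒ R = (3/4, 3/4)
R = W + t·(V−W) with t = 3, so WR:RV = t:(1−t) = 3:-2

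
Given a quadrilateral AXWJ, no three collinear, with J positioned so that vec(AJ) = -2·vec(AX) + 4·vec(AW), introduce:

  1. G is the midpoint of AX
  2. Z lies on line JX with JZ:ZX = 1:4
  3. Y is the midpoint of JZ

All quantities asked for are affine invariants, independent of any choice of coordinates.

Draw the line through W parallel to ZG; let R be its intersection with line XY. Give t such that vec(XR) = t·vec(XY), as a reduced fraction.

t = 13/18

Assign A = (0, 0), X = (1, 0), W = (0, 1), J = (-2, 4) — the answer is frame-independent, so this choice is without loss of generality.
1. G is the midpoint of AX ⇒ G = (1/2, 0)
2. Z lies on line JX with JZ:ZX = 1:4 ⇒ Z = (-7/5, 16/5)
3. Y is the midpoint of JZ ⇒ Y = (-17/10, 18/5)
through W parallel to ZG: direction (19/10, -16/5); meets XY at R = (-19/20, 13/5)
R = X + t·(Y−X) with t = 13/18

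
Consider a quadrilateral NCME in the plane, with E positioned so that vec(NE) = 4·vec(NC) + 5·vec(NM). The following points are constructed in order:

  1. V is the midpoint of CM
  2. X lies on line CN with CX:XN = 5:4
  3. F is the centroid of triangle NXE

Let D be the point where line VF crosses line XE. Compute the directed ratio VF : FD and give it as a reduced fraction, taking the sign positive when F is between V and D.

Work in coordinates with N = (0, 0), C = (1, 0), M = (0, 1), E = (4, 5).
1. V is the midpoint of CM ⇒ V = (1/2, 1/2)
2. X lies on line CN with CX:XN = 5:4 ⇒ X = (4/9, 0)
3. F is the centroid of triangle NXE ⇒ F = (40/27, 5/3)
line VF meets XE at D = (100/41, 115/41)
F = V + t·(D−V) with t = 41/81, so VF:FD = 41/81:40/81

VF:FD = 41/40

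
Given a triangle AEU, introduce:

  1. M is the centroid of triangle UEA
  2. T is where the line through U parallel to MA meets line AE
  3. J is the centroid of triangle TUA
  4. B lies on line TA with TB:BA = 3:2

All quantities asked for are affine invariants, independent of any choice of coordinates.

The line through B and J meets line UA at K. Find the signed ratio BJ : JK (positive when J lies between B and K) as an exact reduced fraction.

BJ:JK = 1/5

Set A = (0, 0), E = (1, 0), U = (0, 1); any affine frame gives the same invariant.
1. M is the centroid of triangle UEA ⇒ M = (1/3, 1/3)
2. T is where the line through U parallel to MA meets line AE ⇒ T = (-1, 0)
3. J is the centroid of triangle TUA ⇒ J = (-1/3, 1/3)
4. B lies on line TA with TB:BA = 3:2 ⇒ B = (-2/5, 0)
line BJ meets UA at K = (0, 2)
J = B + t·(K−B) with t = 1/6, so BJ:JK = 1/6:5/6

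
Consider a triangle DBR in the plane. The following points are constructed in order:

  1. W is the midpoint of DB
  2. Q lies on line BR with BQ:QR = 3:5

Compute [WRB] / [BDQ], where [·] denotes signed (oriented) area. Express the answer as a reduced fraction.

Choose coordinates D = (0, 0), B = (1, 0), R = (0, 1).
1. W is the midpoint of DB ⇒ W = (1/2, 0)
2. Q lies on line BR with BQ:QR = 3:5 ⇒ Q = (5/8, 3/8)
2·[WRB] = -1/2, 2·[BDQ] = -3/8
[WRB]:[BDQ] = -1/2:-3/8 = 4/3

[WRB]:[BDQ] = 4/3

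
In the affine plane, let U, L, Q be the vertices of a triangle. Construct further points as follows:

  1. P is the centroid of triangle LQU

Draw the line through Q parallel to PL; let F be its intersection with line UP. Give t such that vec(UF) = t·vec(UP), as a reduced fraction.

t = 2

Choose coordinates U = (0, 0), L = (1, 0), Q = (0, 1).
1. P is the centroid of triangle LQU ⇒ P = (1/3, 1/3)
through Q parallel to PL: direction (2/3, -1/3); meets UP at F = (2/3, 2/3)
F = U + t·(P−U) with t = 2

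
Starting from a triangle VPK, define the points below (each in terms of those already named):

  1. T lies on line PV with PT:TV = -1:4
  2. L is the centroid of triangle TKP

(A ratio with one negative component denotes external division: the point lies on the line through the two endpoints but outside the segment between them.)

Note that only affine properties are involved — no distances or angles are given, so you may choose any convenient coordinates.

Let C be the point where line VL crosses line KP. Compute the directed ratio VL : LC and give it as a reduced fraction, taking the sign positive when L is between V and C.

Work in coordinates with V = (0, 0), P = (1, 0), K = (0, 1).
1. T lies on line PV with PT:TV = -1:4 ⇒ T = (4/3, 0)
2. L is the centroid of triangle TKP ⇒ L = (7/9, 1/3)
line VL meets KP at C = (7/10, 3/10)
L = V + t·(C−V) with t = 10/9, so VL:LC = 10/9:-1/9

VL:LC = -10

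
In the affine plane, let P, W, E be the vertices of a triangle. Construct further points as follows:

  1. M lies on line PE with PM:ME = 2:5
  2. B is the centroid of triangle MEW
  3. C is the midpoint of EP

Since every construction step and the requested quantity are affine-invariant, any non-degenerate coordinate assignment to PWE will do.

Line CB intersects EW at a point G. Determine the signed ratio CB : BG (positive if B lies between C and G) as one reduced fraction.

Assign P = (0, 0), W = (1, 0), E = (0, 1) — the answer is frame-independent, so this choice is without loss of generality.
1. M lies on line PE with PM:ME = 2:5 ⇒ M = (0, 2/7)
2. B is the centroid of triangle MEW ⇒ B = (1/3, 3/7)
3. C is the midpoint of EP ⇒ C = (0, 1/2)
line CB meets EW at G = (7/11, 4/11)
B = C + t·(G−C) with t = 11/21, so CB:BG = 11/21:10/21

CB:BG = 11/10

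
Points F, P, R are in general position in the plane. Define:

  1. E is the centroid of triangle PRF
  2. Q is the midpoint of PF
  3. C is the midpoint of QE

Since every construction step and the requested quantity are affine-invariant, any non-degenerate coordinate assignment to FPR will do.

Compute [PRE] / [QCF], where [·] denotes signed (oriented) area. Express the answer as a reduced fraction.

Assign F = (0, 0), P = (1, 0), R = (0, 1) — the answer is frame-independent, so this choice is without loss of generality.
1. E is the centroid of triangle PRF ⇒ E = (1/3, 1/3)
2. Q is the midpoint of PF ⇒ Q = (1/2, 0)
3. C is the midpoint of QE ⇒ C = (5/12, 1/6)
2·[PRE] = 1/3, 2·[QCF] = 1/12
[PRE]:[QCF] = 1/3:1/12 = 4

[PRE]:[QCF] = 4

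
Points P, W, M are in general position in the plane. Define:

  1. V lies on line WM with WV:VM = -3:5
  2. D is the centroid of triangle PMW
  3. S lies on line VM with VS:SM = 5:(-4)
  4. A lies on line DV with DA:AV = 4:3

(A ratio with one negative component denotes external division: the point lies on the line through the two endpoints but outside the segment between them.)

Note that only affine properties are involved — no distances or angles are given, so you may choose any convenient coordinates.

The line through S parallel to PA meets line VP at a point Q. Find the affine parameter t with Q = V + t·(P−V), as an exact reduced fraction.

Work in coordinates with P = (0, 0), W = (1, 0), M = (0, 1).
1. V lies on line WM with WV:VM = -3:5 ⇒ V = (5/2, -3/2)
2. D is the centroid of triangle PMW ⇒ D = (1/3, 1/3)
3. S lies on line VM with VS:SM = 5:(-4) ⇒ S = (-10, 11)
4. A lies on line DV with DA:AV = 4:3 ⇒ A = (11/7, -5/7)
through S parallel to PA: direction (11/7, -5/7); meets VP at Q = (-355/8, 213/8)
Q = V + t·(P−V) with t = 75/4

t = 75/4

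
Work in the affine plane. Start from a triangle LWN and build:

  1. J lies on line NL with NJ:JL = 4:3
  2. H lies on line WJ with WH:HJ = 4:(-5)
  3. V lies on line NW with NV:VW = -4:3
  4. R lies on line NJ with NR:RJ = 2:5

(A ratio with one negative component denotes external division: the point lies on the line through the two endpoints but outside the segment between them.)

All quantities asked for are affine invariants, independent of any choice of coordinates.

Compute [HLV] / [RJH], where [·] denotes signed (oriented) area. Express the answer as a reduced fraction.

Set L = (0, 0), W = (1, 0), N = (0, 1); any affine frame gives the same invariant.
1. J lies on line NL with NJ:JL = 4:3 ⇒ J = (0, 3/7)
2. H lies on line WJ with WH:HJ = 4:(-5) ⇒ H = (5, -12/7)
3. V lies on line NW with NV:VW = -4:3 ⇒ V = (4, -3)
4. R lies on line NJ with NR:RJ = 2:5 ⇒ R = (0, 41/49)
2·[HLV] = 57/7, 2·[RJH] = 100/49
[HLV]:[RJH] = 57/7:100/49 = 399/100

[HLV]:[RJH] = 399/100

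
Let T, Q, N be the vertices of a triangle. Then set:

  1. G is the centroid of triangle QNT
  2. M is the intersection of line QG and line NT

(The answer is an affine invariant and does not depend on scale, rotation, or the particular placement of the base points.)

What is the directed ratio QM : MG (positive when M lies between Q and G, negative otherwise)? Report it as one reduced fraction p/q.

QM:MG = -3

Assign T = (0, 0), Q = (1, 0), N = (0, 1) — the answer is frame-independent, so this choice is without loss of generality.
1. G is the centroid of triangle QNT ⇒ G = (1/3, 1/3)
2. M is the intersection of line QG and line NT ⇒ M = (0, 1/2)
M = Q + t·(G−Q) with t = 3/2, so QM:MG = t:(1−t) = 3/2:-1/2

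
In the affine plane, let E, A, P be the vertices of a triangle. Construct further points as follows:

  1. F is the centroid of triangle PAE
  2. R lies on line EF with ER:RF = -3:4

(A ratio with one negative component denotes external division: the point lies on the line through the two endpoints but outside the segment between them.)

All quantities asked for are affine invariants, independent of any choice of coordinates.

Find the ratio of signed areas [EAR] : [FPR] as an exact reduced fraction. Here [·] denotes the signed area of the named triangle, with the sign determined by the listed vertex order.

[EAR]:[FPR] = -3/4

Work in coordinates with E = (0, 0), A = (1, 0), P = (0, 1).
1. F is the centroid of triangle PAE ⇒ F = (1/3, 1/3)
2. R lies on line EF with ER:RF = -3:4 ⇒ R = (-1, -1)
2·[EAR] = -1, 2·[FPR] = 4/3
[EAR]:[FPR] = -1:4/3 = -3/4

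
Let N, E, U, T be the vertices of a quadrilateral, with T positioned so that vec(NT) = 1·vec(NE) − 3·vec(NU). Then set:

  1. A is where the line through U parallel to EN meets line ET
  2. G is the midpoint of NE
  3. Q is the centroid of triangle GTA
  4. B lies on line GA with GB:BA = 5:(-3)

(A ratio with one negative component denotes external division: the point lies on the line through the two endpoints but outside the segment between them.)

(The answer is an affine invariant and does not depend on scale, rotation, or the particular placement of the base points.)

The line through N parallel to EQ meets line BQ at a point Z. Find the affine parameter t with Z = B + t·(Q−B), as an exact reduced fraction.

Choose coordinates N = (0, 0), E = (1, 0), U = (0, 1), T = (1, -3).
1. A is where the line through U parallel to EN meets line ET ⇒ A = (1, 1)
2. G is the midpoint of NE ⇒ G = (1/2, 0)
3. Q is the centroid of triangle GTA ⇒ Q = (5/6, -2/3)
4. B lies on line GA with GB:BA = 5:(-3) ⇒ B = (7/4, 5/2)
through N parallel to EQ: direction (-1/6, -2/3); meets BQ at Z = (-13/2, -26)
Z = B + t·(Q−B) with t = 9

t = 9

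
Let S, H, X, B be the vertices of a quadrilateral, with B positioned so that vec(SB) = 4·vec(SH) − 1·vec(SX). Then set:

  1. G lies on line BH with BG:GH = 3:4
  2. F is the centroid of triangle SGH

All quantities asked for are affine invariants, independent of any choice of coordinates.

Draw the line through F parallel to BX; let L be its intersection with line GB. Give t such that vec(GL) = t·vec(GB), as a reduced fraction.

Work in coordinates with S = (0, 0), H = (1, 0), X = (0, 1), B = (4, -1).
1. G lies on line BH with BG:GH = 3:4 ⇒ G = (19/7, -4/7)
2. F is the centroid of triangle SGH ⇒ F = (26/21, -4/21)
through F parallel to BX: direction (-4, 2); meets GB at L = (4/7, 1/7)
L = G + t·(B−G) with t = -5/3

t = -5/3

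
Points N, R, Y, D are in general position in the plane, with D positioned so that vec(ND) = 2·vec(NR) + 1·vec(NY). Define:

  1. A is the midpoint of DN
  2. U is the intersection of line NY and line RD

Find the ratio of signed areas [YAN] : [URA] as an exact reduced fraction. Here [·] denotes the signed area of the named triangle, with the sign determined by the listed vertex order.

Work in coordinates with N = (0, 0), R = (1, 0), Y = (0, 1), D = (2, 1).
1. A is the midpoint of DN ⇒ A = (1, 1/2)
2. U is the intersection of line NY and line RD ⇒ U = (0, -1)
2·[YAN] = -1, 2·[URA] = 1/2
[YAN]:[URA] = -1:1/2 = -2

[YAN]:[URA] = -2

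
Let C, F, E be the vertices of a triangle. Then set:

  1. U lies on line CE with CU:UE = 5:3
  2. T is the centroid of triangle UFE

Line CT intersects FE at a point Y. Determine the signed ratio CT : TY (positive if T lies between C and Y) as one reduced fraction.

CT:TY = 7

Choose coordinates C = (0, 0), F = (1, 0), E = (0, 1).
1. U lies on line CE with CU:UE = 5:3 ⇒ U = (0, 5/8)
2. T is the centroid of triangle UFE ⇒ T = (1/3, 13/24)
line CT meets FE at Y = (8/21, 13/21)
T = C + t·(Y−C) with t = 7/8, so CT:TY = 7/8:1/8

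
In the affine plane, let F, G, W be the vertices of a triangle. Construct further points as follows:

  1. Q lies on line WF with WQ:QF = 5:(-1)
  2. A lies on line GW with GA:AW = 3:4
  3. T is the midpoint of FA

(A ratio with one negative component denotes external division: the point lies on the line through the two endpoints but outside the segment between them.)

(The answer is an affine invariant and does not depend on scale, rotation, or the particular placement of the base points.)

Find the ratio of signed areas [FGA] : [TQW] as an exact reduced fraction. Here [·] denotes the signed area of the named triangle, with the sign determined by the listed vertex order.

Set F = (0, 0), G = (1, 0), W = (0, 1); any affine frame gives the same invariant.
1. Q lies on line WF with WQ:QF = 5:(-1) ⇒ Q = (0, -1/4)
2. A lies on line GW with GA:AW = 3:4 ⇒ A = (4/7, 3/7)
3. T is the midpoint of FA ⇒ T = (2/7, 3/14)
2·[FGA] = 3/7, 2·[TQW] = -5/14
[FGA]:[TQW] = 3/7:-5/14 = -6/5

[FGA]:[TQW] = -6/5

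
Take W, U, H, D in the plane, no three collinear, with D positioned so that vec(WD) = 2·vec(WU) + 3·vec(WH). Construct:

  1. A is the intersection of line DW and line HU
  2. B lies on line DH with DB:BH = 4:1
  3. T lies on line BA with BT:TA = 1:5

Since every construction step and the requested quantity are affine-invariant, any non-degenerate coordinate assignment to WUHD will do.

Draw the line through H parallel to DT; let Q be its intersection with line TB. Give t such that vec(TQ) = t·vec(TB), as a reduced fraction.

t = 5/4

Set W = (0, 0), U = (1, 0), H = (0, 1), D = (2, 3); any affine frame gives the same invariant.
1. A is the intersection of line DW and line HU ⇒ A = (2/5, 3/5)
2. B lies on line DH with DB:BH = 4:1 ⇒ B = (2/5, 7/5)
3. T lies on line BA with BT:TA = 1:5 ⇒ T = (2/5, 19/15)
through H parallel to DT: direction (-8/5, -26/15); meets TB at Q = (2/5, 43/30)
Q = T + t·(B−T) with t = 5/4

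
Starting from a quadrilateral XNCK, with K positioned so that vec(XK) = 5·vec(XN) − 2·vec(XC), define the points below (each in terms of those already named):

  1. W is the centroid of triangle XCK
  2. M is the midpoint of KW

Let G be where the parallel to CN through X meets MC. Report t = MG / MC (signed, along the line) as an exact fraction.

t = 13/7

Work in coordinates with X = (0, 0), N = (1, 0), C = (0, 1), K = (5, -2).
1. W is the centroid of triangle XCK ⇒ W = (5/3, -1/3)
2. M is the midpoint of KW ⇒ M = (10/3, -7/6)
through X parallel to CN: direction (1, -1); meets MC at G = (-20/7, 20/7)
G = M + t·(C−M) with t = 13/7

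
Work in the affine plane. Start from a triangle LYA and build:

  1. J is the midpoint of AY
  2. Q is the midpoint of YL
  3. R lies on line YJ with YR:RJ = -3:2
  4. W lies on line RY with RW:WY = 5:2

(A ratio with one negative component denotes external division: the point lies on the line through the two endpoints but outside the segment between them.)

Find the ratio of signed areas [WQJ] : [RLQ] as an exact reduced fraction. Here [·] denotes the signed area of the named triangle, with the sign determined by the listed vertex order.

Choose coordinates L = (0, 0), Y = (1, 0), A = (0, 1).
1. J is the midpoint of AY ⇒ J = (1/2, 1/2)
2. Q is the midpoint of YL ⇒ Q = (1/2, 0)
3. R lies on line YJ with YR:RJ = -3:2 ⇒ R = (-1/2, 3/2)
4. W lies on line RY with RW:WY = 5:2 ⇒ W = (4/7, 3/7)
2·[WQJ] = -1/28, 2·[RLQ] = 3/4
[WQJ]:[RLQ] = -1/28:3/4 = -1/21

[WQJ]:[RLQ] = -1/21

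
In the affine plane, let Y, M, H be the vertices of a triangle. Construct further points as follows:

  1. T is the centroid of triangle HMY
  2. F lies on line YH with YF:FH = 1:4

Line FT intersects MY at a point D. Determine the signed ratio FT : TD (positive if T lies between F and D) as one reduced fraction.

Work in coordinates with Y = (0, 0), M = (1, 0), H = (0, 1).
1. T is the centroid of triangle HMY ⇒ T = (1/3, 1/3)
2. F lies on line YH with YF:FH = 1:4 ⇒ F = (0, 1/5)
line FT meets MY at D = (-1/2, 0)
T = F + t·(D−F) with t = -2/3, so FT:TD = -2/3:5/3

FT:TD = -2/5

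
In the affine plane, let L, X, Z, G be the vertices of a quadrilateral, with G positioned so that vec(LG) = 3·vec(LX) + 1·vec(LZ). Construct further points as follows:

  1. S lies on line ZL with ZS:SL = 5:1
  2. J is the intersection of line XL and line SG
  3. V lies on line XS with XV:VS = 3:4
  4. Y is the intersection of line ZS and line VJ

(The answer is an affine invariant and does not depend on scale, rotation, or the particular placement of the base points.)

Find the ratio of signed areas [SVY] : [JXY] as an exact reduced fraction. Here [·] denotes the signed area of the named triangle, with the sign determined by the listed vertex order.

[SVY]:[JXY] = -80/63

Assign L = (0, 0), X = (1, 0), Z = (0, 1), G = (3, 1) — the answer is frame-independent, so this choice is without loss of generality.
1. S lies on line ZL with ZS:SL = 5:1 ⇒ S = (0, 1/6)
2. J is the intersection of line XL and line SG ⇒ J = (-3/5, 0)
3. V lies on line XS with XV:VS = 3:4 ⇒ V = (4/7, 1/14)
4. Y is the intersection of line ZS and line VJ ⇒ Y = (0, 3/82)
2·[SVY] = -64/861, 2·[JXY] = 12/205
[SVY]:[JXY] = -64/861:12/205 = -80/63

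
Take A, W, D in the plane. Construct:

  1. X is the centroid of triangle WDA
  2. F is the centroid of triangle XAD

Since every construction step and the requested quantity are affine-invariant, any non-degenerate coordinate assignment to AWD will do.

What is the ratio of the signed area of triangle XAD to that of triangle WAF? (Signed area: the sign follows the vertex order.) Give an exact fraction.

[XAD]:[WAF] = 3/4

Set A = (0, 0), W = (1, 0), D = (0, 1); any affine frame gives the same invariant.
1. X is the centroid of triangle WDA ⇒ X = (1/3, 1/3)
2. F is the centroid of triangle XAD ⇒ F = (1/9, 4/9)
2·[XAD] = -1/3, 2·[WAF] = -4/9
[XAD]:[WAF] = -1/3:-4/9 = 3/4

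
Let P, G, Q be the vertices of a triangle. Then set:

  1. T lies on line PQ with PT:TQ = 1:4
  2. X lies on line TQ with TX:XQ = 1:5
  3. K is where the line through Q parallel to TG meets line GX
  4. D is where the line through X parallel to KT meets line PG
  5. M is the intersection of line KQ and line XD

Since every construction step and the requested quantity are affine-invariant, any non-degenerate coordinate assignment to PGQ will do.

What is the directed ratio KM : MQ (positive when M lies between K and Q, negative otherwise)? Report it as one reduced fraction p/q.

Set P = (0, 0), G = (1, 0), Q = (0, 1); any affine frame gives the same invariant.
1. T lies on line PQ with PT:TQ = 1:4 ⇒ T = (0, 1/5)
2. X lies on line TQ with TX:XQ = 1:5 ⇒ X = (0, 1/3)
3. K is where the line through Q parallel to TG meets line GX ⇒ K = (-5, 2)
4. D is where the line through X parallel to KT meets line PG ⇒ D = (25/27, 0)
5. M is the intersection of line KQ and line XD ⇒ M = (-25/6, 11/6)
M = K + t·(Q−K) with t = 1/6, so KM:MQ = t:(1−t) = 1/6:5/6

KM:MQ = 1/5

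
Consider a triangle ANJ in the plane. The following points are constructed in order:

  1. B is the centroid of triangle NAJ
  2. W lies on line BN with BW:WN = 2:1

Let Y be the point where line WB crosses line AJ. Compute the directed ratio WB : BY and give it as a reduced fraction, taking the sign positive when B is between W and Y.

Work in coordinates with A = (0, 0), N = (1, 0), J = (0, 1).
1. B is the centroid of triangle NAJ ⇒ B = (1/3, 1/3)
2. W lies on line BN with BW:WN = 2:1 ⇒ W = (7/9, 1/9)
line WB meets AJ at Y = (0, 1/2)
B = W + t·(Y−W) with t = 4/7, so WB:BY = 4/7:3/7

WB:BY = 4/3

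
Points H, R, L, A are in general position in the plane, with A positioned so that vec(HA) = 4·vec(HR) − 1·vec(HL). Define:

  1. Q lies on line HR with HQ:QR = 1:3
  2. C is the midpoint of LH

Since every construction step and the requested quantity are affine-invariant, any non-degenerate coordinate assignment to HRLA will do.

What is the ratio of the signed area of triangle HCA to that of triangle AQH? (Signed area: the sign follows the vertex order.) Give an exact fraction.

[HCA]:[AQH] = -8

Choose coordinates H = (0, 0), R = (1, 0), L = (0, 1), A = (4, -1).
1. Q lies on line HR with HQ:QR = 1:3 ⇒ Q = (1/4, 0)
2. C is the midpoint of LH ⇒ C = (0, 1/2)
2·[HCA] = -2, 2·[AQH] = 1/4
[HCA]:[AQH] = -2:1/4 = -8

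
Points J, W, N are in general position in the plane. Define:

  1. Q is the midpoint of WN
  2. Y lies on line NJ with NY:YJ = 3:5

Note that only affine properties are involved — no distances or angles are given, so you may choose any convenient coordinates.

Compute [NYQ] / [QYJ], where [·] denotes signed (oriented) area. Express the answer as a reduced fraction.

[NYQ]:[QYJ] = 3/5

Work in coordinates with J = (0, 0), W = (1, 0), N = (0, 1).
1. Q is the midpoint of WN ⇒ Q = (1/2, 1/2)
2. Y lies on line NJ with NY:YJ = 3:5 ⇒ Y = (0, 5/8)
2·[NYQ] = 3/16, 2·[QYJ] = 5/16
[NYQ]:[QYJ] = 3/16:5/16 = 3/5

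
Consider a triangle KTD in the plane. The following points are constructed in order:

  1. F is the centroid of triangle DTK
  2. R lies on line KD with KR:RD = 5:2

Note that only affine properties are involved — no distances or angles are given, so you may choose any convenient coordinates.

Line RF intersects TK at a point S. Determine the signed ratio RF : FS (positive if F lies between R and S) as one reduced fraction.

RF:FS = 8/7

Assign K = (0, 0), T = (1, 0), D = (0, 1) — the answer is frame-independent, so this choice is without loss of generality.
1. F is the centroid of triangle DTK ⇒ F = (1/3, 1/3)
2. R lies on line KD with KR:RD = 5:2 ⇒ R = (0, 5/7)
line RF meets TK at S = (5/8, 0)
F = R + t·(S−R) with t = 8/15, so RF:FS = 8/15:7/15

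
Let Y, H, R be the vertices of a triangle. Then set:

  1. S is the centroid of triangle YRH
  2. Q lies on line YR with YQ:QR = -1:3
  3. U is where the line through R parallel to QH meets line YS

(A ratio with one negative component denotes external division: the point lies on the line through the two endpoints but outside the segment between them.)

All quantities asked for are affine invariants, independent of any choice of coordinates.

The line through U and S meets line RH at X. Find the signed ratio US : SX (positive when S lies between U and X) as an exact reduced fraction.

US:SX = -10

Set Y = (0, 0), H = (1, 0), R = (0, 1); any affine frame gives the same invariant.
1. S is the centroid of triangle YRH ⇒ S = (1/3, 1/3)
2. Q lies on line YR with YQ:QR = -1:3 ⇒ Q = (0, -1/2)
3. U is where the line through R parallel to QH meets line YS ⇒ U = (2, 2)
line US meets RH at X = (1/2, 1/2)
S = U + t·(X−U) with t = 10/9, so US:SX = 10/9:-1/9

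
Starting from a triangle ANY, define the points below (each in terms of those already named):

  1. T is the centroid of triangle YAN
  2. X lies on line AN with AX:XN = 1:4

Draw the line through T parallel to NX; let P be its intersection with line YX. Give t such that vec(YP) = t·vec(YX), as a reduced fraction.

t = 2/3

Set A = (0, 0), N = (1, 0), Y = (0, 1); any affine frame gives the same invariant.
1. T is the centroid of triangle YAN ⇒ T = (1/3, 1/3)
2. X lies on line AN with AX:XN = 1:4 ⇒ X = (1/5, 0)
through T parallel to NX: direction (-4/5, 0); meets YX at P = (2/15, 1/3)
P = Y + t·(X−Y) with t = 2/3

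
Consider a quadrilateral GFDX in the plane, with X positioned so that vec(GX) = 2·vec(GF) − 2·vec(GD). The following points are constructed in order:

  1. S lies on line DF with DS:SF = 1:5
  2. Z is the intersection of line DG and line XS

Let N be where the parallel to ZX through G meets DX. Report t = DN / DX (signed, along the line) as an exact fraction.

t = -11

Set G = (0, 0), F = (1, 0), D = (0, 1), X = (2, -2); any affine frame gives the same invariant.
1. S lies on line DF with DS:SF = 1:5 ⇒ S = (1/6, 5/6)
2. Z is the intersection of line DG and line XS ⇒ Z = (0, 12/11)
through G parallel to ZX: direction (2, -34/11); meets DX at N = (-22, 34)
N = D + t·(X−D) with t = -11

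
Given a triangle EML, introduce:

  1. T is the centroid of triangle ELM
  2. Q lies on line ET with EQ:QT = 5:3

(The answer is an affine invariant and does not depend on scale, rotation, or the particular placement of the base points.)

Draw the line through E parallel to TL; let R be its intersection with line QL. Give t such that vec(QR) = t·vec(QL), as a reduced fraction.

Set E = (0, 0), M = (1, 0), L = (0, 1); any affine frame gives the same invariant.
1. T is the centroid of triangle ELM ⇒ T = (1/3, 1/3)
2. Q lies on line ET with EQ:QT = 5:3 ⇒ Q = (5/24, 5/24)
through E parallel to TL: direction (-1/3, 2/3); meets QL at R = (5/9, -10/9)
R = Q + t·(L−Q) with t = -5/3

t = -5/3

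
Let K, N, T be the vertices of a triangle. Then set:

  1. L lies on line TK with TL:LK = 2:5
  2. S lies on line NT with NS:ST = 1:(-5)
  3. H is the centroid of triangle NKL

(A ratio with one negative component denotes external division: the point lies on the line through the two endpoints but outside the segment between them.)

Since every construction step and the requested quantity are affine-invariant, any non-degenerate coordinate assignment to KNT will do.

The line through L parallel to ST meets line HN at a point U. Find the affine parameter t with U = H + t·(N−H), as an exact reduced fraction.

Assign K = (0, 0), N = (1, 0), T = (0, 1) — the answer is frame-independent, so this choice is without loss of generality.
1. L lies on line TK with TL:LK = 2:5 ⇒ L = (0, 5/7)
2. S lies on line NT with NS:ST = 1:(-5) ⇒ S = (5/4, -1/4)
3. H is the centroid of triangle NKL ⇒ H = (1/3, 5/21)
through L parallel to ST: direction (-5/4, 5/4); meets HN at U = (5/9, 10/63)
U = H + t·(N−H) with t = 1/3

t = 1/3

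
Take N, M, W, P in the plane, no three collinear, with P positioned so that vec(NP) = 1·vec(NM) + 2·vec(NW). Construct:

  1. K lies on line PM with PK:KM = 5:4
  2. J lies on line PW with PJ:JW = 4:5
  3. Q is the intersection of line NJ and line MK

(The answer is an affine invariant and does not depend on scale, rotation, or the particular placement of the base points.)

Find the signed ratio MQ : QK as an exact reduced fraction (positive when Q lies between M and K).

Assign N = (0, 0), M = (1, 0), W = (0, 1), P = (1, 2) — the answer is frame-independent, so this choice is without loss of generality.
1. K lies on line PM with PK:KM = 5:4 ⇒ K = (1, 8/9)
2. J lies on line PW with PJ:JW = 4:5 ⇒ J = (5/9, 14/9)
3. Q is the intersection of line NJ and line MK ⇒ Q = (1, 14/5)
Q = M + t·(K−M) with t = 63/20, so MQ:QK = t:(1−t) = 63/20:-43/20

MQ:QK = -63/43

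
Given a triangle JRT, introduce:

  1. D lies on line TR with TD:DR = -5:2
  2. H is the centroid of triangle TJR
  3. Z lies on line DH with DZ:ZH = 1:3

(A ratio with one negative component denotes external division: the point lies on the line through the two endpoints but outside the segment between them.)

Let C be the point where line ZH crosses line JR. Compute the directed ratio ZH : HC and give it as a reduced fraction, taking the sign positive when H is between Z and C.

ZH:HC = -9/4

Set J = (0, 0), R = (1, 0), T = (0, 1); any affine frame gives the same invariant.
1. D lies on line TR with TD:DR = -5:2 ⇒ D = (5/3, -2/3)
2. H is the centroid of triangle TJR ⇒ H = (1/3, 1/3)
3. Z lies on line DH with DZ:ZH = 1:3 ⇒ Z = (4/3, -5/12)
line ZH meets JR at C = (7/9, 0)
H = Z + t·(C−Z) with t = 9/5, so ZH:HC = 9/5:-4/5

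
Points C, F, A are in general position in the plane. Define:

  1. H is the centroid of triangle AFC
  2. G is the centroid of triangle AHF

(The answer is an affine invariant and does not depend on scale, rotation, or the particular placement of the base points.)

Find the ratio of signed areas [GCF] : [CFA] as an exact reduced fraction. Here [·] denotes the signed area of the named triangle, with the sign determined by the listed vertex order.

Set C = (0, 0), F = (1, 0), A = (0, 1); any affine frame gives the same invariant.
1. H is the centroid of triangle AFC ⇒ H = (1/3, 1/3)
2. G is the centroid of triangle AHF ⇒ G = (4/9, 4/9)
2·[GCF] = 4/9, 2·[CFA] = 1
[GCF]:[CFA] = 4/9:1 = 4/9

[GCF]:[CFA] = 4/9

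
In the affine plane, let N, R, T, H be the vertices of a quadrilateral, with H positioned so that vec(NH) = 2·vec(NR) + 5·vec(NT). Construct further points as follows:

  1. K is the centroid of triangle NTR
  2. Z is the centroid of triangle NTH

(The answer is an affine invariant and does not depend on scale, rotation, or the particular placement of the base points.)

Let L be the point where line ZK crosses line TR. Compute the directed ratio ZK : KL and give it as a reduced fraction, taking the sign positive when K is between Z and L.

ZK:KL = -6

Set N = (0, 0), R = (1, 0), T = (0, 1), H = (2, 5); any affine frame gives the same invariant.
1. K is the centroid of triangle NTR ⇒ K = (1/3, 1/3)
2. Z is the centroid of triangle NTH ⇒ Z = (2/3, 2)
line ZK meets TR at L = (7/18, 11/18)
K = Z + t·(L−Z) with t = 6/5, so ZK:KL = 6/5:-1/5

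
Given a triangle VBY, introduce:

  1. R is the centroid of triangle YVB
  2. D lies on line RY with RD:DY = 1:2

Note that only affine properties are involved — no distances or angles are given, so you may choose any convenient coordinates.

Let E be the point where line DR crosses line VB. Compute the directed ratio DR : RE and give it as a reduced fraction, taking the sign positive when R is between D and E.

Assign V = (0, 0), B = (1, 0), Y = (0, 1) — the answer is frame-independent, so this choice is without loss of generality.
1. R is the centroid of triangle YVB ⇒ R = (1/3, 1/3)
2. D lies on line RY with RD:DY = 1:2 ⇒ D = (2/9, 5/9)
line DR meets VB at E = (1/2, 0)
R = D + t·(E−D) with t = 2/5, so DR:RE = 2/5:3/5

DR:RE = 2/3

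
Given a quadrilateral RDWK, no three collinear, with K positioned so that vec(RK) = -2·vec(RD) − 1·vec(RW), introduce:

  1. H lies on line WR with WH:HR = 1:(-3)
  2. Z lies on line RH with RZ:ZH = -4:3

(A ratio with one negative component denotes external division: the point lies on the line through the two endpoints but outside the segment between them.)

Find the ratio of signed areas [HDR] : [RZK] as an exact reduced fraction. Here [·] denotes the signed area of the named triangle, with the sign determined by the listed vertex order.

Work in coordinates with R = (0, 0), D = (1, 0), W = (0, 1), K = (-2, -1).
1. H lies on line WR with WH:HR = 1:(-3) ⇒ H = (0, 3/2)
2. Z lies on line RH with RZ:ZH = -4:3 ⇒ Z = (0, 6)
2·[HDR] = -3/2, 2·[RZK] = 12
[HDR]:[RZK] = -3/2:12 = -1/8

[HDR]:[RZK] = -1/8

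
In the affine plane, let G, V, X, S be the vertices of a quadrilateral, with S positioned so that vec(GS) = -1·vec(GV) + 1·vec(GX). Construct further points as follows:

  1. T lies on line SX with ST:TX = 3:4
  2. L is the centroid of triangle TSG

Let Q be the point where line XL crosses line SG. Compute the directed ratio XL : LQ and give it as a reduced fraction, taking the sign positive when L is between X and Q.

XL:LQ = 6

Assign G = (0, 0), V = (1, 0), X = (0, 1), S = (-1, 1) — the answer is frame-independent, so this choice is without loss of generality.
1. T lies on line SX with ST:TX = 3:4 ⇒ T = (-4/7, 1)
2. L is the centroid of triangle TSG ⇒ L = (-11/21, 2/3)
line XL meets SG at Q = (-11/18, 11/18)
L = X + t·(Q−X) with t = 6/7, so XL:LQ = 6/7:1/7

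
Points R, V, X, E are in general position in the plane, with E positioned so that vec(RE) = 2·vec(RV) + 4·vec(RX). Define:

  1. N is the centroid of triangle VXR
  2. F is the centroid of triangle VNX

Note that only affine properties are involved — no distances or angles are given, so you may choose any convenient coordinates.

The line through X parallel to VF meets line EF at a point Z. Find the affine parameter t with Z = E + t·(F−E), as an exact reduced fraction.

t = 23/24

Work in coordinates with R = (0, 0), V = (1, 0), X = (0, 1), E = (2, 4).
1. N is the centroid of triangle VXR ⇒ N = (1/3, 1/3)
2. F is the centroid of triangle VNX ⇒ F = (4/9, 4/9)
through X parallel to VF: direction (-5/9, 4/9); meets EF at Z = (55/108, 16/27)
Z = E + t·(F−E) with t = 23/24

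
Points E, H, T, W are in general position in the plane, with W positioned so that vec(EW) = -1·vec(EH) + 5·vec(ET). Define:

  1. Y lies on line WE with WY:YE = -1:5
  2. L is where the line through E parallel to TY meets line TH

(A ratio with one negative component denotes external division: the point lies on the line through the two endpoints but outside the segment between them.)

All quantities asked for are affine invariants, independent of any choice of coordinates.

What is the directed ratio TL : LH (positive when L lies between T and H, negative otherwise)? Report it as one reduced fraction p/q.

Choose coordinates E = (0, 0), H = (1, 0), T = (0, 1), W = (-1, 5).
1. Y lies on line WE with WY:YE = -1:5 ⇒ Y = (-5/4, 25/4)
2. L is where the line through E parallel to TY meets line TH ⇒ L = (-5/16, 21/16)
L = T + t·(H−T) with t = -5/16, so TL:LH = t:(1−t) = -5/16:21/16

TL:LH = -5/21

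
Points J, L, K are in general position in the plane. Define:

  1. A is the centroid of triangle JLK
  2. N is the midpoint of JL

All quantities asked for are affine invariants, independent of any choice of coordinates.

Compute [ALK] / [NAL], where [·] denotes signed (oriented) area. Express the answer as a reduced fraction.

Assign J = (0, 0), L = (1, 0), K = (0, 1) — the answer is frame-independent, so this choice is without loss of generality.
1. A is the centroid of triangle JLK ⇒ A = (1/3, 1/3)
2. N is the midpoint of JL ⇒ N = (1/2, 0)
2·[ALK] = 1/3, 2·[NAL] = -1/6
[ALK]:[NAL] = 1/3:-1/6 = -2

[ALK]:[NAL] = -2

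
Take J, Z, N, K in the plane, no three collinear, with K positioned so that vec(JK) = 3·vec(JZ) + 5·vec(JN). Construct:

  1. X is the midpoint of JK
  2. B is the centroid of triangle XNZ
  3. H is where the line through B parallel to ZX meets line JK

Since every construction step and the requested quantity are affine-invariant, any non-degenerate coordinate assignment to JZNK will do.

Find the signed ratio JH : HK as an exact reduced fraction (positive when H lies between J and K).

Assign J = (0, 0), Z = (1, 0), N = (0, 1), K = (3, 5) — the answer is frame-independent, so this choice is without loss of generality.
1. X is the midpoint of JK ⇒ X = (3/2, 5/2)
2. B is the centroid of triangle XNZ ⇒ B = (5/6, 7/6)
3. H is where the line through B parallel to ZX meets line JK ⇒ H = (9/10, 3/2)
H = J + t·(K−J) with t = 3/10, so JH:HK = t:(1−t) = 3/10:7/10

JH:HK = 3/7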